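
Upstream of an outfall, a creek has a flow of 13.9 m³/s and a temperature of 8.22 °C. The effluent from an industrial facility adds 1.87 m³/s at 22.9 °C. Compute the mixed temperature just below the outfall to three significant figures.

Flow-weighted mixing: C = (Q_r C_r + Q_w C_w)/(Q_r + Q_w)
= (13.9×8.22 + 1.87×22.9)/(13.9 + 1.87) = 157.1/15.77 = 9.961 °C.

9.96 °C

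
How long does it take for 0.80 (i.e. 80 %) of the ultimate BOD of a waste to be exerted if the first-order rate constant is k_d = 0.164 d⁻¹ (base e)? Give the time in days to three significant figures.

y/L₀ = 1 − e^(−k_d t) = 0.80 ⇒ e^(−k_d t) = 0.200
t = −ln(0.200) / 0.164 = 1.609 / 0.164 = 9.814 d.

t ≈ 9.81 d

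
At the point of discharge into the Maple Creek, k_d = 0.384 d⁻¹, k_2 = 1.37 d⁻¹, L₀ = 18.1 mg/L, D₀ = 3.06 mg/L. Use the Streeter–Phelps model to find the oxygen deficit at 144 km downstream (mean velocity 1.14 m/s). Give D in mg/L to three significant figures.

Travel time t = x/v = 144 km / (1.14 m/s) = 144000 m / 1.14 m/s = 126300 s = 1.462 d.
k_d L₀/(k_2−k_d) = 0.384×18.1/(1.37−0.384) = 6.950/0.9860 = 7.049 mg/L.
e^(−k_d t) = e^(−0.384×1.462) = 0.5704; e^(−k_2 t) = e^(−1.37×1.462) = 0.1349.
D = 7.049 × (0.5704 − 0.1349) + 3.06 × 0.1349 = 3.070 + 0.4129 = 3.483 mg/L.

D ≈ 3.48 mg/L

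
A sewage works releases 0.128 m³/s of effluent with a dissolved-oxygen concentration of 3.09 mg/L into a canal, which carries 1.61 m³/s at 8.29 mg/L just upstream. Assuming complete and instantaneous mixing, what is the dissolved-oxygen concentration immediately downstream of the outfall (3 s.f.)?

Flow-weighted mixing: C = (Q_r C_r + Q_w C_w)/(Q_r + Q_w)
= (1.61×8.29 + 0.128×3.09)/(1.61 + 0.128) = 13.74/1.738 = 7.907 mg/L.

7.91 mg/L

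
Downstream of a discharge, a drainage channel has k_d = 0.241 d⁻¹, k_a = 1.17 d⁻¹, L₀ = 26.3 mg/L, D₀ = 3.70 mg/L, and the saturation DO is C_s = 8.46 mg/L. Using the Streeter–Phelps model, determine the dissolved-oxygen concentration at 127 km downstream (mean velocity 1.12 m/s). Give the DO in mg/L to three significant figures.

DO ≈ 4.16 mg/L

Travel time t = x/v = 127 km / (1.12 m/s) = 127000 m / 1.12 m/s = 113400 s = 1.312 d.
k_d L₀/(k_a−k_d) = 0.241×26.3/(1.17−0.241) = 6.338/0.9290 = 6.823 mg/L.
e^(−k_d t) = e^(−0.241×1.312) = 0.7288; e^(−k_a t) = e^(−1.17×1.312) = 0.2153.
D = 6.823 × (0.7288 − 0.2153) + 3.70 × 0.2153 = 3.503 + 0.7968 = 4.300 mg/L.
DO = C_s − D = 8.46 − 4.300 = 4.160 mg/L.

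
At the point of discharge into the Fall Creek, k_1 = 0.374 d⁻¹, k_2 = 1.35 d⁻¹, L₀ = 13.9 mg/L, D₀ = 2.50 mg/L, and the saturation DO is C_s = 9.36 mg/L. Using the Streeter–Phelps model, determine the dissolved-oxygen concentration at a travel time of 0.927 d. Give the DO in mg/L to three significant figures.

k_1 L₀/(k_2−k_1) = 0.374×13.9/(1.35−0.374) = 5.199/0.9760 = 5.326 mg/L.
e^(−k_1 t) = e^(−0.374×0.9270) = 0.7070; e^(−k_2 t) = e^(−1.35×0.9270) = 0.2861.
D = 5.326 × (0.7070 − 0.2861) + 2.50 × 0.2861 = 2.242 + 0.7152 = 2.957 mg/L.
DO = C_s − D = 9.36 − 2.957 = 6.403 mg/L.

DO ≈ 6.40 mg/L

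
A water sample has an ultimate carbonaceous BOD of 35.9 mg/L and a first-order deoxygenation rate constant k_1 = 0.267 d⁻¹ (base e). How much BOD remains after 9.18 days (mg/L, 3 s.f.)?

L_t = L₀ e^(−k_1 t) = 35.9 × e^(−0.267×9.18) = 35.9 × 0.08620 = 3.095 mg/L.

L ≈ 3.09 mg/L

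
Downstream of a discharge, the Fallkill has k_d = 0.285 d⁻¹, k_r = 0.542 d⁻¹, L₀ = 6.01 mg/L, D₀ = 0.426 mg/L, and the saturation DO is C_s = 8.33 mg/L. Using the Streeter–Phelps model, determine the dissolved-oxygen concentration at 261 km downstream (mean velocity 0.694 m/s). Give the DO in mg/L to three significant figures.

DO ≈ 6.99 mg/L

Travel time t = x/v = 261 km / (0.694 m/s) = 261000 m / 0.694 m/s = 376100 s = 4.353 d.
k_d L₀/(k_r−k_d) = 0.285×6.01/(0.542−0.285) = 1.713/0.2570 = 6.665 mg/L.
e^(−k_d t) = e^(−0.285×4.353) = 0.2892; e^(−k_r t) = e^(−0.542×4.353) = 0.09449.
D = 6.665 × (0.2892 − 0.09449) + 0.426 × 0.09449 = 1.298 + 0.04025 = 1.338 mg/L.
DO = C_s − D = 8.33 − 1.338 = 6.992 mg/L.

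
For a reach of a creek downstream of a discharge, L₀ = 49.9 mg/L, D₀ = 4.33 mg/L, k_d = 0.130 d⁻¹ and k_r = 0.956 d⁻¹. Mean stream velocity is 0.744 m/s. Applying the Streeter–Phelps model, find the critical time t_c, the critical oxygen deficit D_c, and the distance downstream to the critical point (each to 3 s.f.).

t_c ≈ 1.45 d; D_c ≈ 5.62 mg/L; x_c ≈ 92.9 km

t_c = [1/(k_r−k_d)] ln[(k_r/k_d)(1 − D₀(k_r−k_d)/(k_d L₀))]
= [1/(0.956−0.130)] ln[(0.956/0.130)(1 − 4.33×0.8260/(0.130×49.9))]
= (1/0.8260) ln[7.354 × 0.4487] = 1.211 × ln(3.299) = 1.211 × 1.194 = 1.445 d.
D_c = (k_d/k_r) L₀ e^(−k_d t_c) = (0.130/0.956) × 49.9 × e^(−0.130×1.445) = 0.1360 × 49.9 × 0.8287 = 5.623 mg/L.
x_c = v t_c = 0.744 m/s × 1.445 d × 86400 s/d = 92900 m ≈ 92.9 km.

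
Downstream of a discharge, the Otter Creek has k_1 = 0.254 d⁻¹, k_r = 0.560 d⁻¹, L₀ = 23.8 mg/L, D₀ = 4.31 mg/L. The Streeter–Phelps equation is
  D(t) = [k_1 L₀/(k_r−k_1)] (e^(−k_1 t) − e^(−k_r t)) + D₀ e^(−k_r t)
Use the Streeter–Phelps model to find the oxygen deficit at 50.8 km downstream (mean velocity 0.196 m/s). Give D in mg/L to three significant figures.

D ≈ 6.34 mg/L

Travel time t = x/v = 50.8 km / (0.196 m/s) = 50800 m / 0.196 m/s = 259200 s = 3.000 d.
k_1 L₀/(k_r−k_1) = 0.254×23.8/(0.560−0.254) = 6.045/0.3060 = 19.76 mg/L.
e^(−k_1 t) = e^(−0.254×3.000) = 0.4668; e^(−k_r t) = e^(−0.560×3.000) = 0.1864.
D = 19.76 × (0.4668 − 0.1864) + 4.31 × 0.1864 = 5.539 + 0.8034 = 6.342 mg/L.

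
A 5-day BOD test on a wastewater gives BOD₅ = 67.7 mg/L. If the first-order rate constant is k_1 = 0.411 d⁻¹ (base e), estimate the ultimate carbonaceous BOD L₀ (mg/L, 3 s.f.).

BOD₅ = L₀(1 − e^(−5k_1)) ⇒ L₀ = BOD₅ / (1 − e^(−5×0.411))
= 67.7 / (1 − 0.1281) = 67.7 / 0.8719 = 77.65 mg/L.

L₀ ≈ 77.6 mg/L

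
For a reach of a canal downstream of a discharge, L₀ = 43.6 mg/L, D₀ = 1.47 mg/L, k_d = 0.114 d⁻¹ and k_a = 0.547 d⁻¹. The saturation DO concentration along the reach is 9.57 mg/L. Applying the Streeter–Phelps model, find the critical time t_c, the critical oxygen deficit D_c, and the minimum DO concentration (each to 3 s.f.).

t_c = [1/(k_a−k_d)] ln[(k_a/k_d)(1 − D₀(k_a−k_d)/(k_d L₀))]
= [1/(0.547−0.114)] ln[(0.547/0.114)(1 − 1.47×0.4330/(0.114×43.6))]
= (1/0.4330) ln[4.798 × 0.8719] = 2.309 × ln(4.184) = 2.309 × 1.431 = 3.305 d.
D_c = (k_d/k_a) L₀ e^(−k_d t_c) = (0.114/0.547) × 43.6 × e^(−0.114×3.305) = 0.2084 × 43.6 × 0.6860 = 6.234 mg/L.
Minimum DO = C_s − D_c = 9.57 − 6.234 = 3.336 mg/L.

t_c ≈ 3.31 d; D_c ≈ 6.23 mg/L; min DO ≈ 3.34 mg/L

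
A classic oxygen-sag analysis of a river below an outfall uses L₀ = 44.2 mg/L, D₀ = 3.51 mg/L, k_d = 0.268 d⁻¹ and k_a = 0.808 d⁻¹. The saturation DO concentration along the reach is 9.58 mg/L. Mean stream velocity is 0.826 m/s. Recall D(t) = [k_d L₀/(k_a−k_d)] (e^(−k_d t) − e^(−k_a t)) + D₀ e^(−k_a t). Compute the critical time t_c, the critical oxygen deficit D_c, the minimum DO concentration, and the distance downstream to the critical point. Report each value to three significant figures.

t_c ≈ 1.72 d; D_c ≈ 9.24 mg/L; min DO ≈ 0.336 mg/L; x_c ≈ 123 km

With k_a/k_d = 3.015 and 1 − D₀(k_a−k_d)/(k_d L₀) = 0.8400,
t_c = ln(3.015 × 0.8400) / (0.808 − 0.268) = ln(2.533) / 0.5400 = 0.9292/0.5400 = 1.721 d.
L(t_c) = L₀ e^(−k_d t_c) = 44.2 × 0.6305 = 27.87 mg/L, and at the critical point k_a D_c = k_d L, so D_c = (0.268/0.808) × 27.87 = 9.244 mg/L.
Minimum DO = C_s − D_c = 9.58 − 9.244 = 0.3359 mg/L.
x_c = v t_c = 0.826 m/s × 1.721 d × 86400 s/d = 122800 m ≈ 123 km.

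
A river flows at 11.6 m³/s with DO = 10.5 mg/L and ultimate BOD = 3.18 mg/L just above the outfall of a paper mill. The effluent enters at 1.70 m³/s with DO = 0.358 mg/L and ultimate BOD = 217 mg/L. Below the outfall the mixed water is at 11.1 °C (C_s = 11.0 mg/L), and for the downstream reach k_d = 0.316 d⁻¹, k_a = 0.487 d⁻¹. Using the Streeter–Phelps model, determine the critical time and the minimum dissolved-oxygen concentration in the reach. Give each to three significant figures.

Mixed DO = (11.6×10.5 + 1.70×0.358)/(11.6+1.70) = 122.4/13.30 = 9.204 mg/L.
Mixed L₀ = (11.6×3.18 + 1.70×217)/(13.30) = 405.8/13.30 = 30.51 mg/L.
Initial deficit D₀ = C_s − DO₀ = 11.0 − 9.204 = 1.796 mg/L.
t_c = (1/0.1710) ln[(0.487/0.316)(1 − 1.796×0.1710/(0.316×30.51))] = 5.848 × ln(1.492) = 2.340 d.
D_c = (0.316/0.487) × 30.51 × e^(−0.316×2.340) = 0.6489 × 30.51 × 0.4774 = 9.451 mg/L.
Minimum DO = 11.0 − 9.451 = 1.549 mg/L.

t_c ≈ 2.34 d; minimum DO ≈ 1.55 mg/L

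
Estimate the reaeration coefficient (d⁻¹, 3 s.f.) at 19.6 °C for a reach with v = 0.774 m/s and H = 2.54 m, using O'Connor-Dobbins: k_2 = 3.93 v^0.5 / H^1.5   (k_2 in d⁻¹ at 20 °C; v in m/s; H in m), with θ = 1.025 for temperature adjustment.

k_2 ≈ 0.846 d⁻¹

k_2(20) = 3.93 × 0.774^0.5 / 2.54^1.5 = 3.93 × 0.8798 / 4.048 = 0.8541 d⁻¹.
k_2(19.6) = 0.8541 × 1.025^(19.6−20) = 0.8541 × 0.9902 = 0.8457 d⁻¹.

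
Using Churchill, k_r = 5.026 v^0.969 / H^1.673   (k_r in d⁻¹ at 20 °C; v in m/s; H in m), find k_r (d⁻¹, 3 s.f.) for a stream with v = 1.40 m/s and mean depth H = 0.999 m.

k_r = 5.026 × 1.40^0.969 / 0.999^1.673 = 5.026 × 1.385 / 0.9983 = 6.975 d⁻¹.

k_r ≈ 6.98 d⁻¹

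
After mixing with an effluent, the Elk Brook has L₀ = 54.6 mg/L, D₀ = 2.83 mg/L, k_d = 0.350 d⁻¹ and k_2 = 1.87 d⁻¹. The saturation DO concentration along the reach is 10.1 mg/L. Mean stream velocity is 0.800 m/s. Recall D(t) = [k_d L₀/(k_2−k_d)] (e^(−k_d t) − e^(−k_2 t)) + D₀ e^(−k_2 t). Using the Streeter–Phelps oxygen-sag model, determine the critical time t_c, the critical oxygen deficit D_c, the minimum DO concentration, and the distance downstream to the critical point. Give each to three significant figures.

At the critical point dD/dt = 0, so k_d L₀ e^(−k_d t) = k_2 D. Substituting D(t) from the Streeter–Phelps equation and solving for t gives
t_c = ln[(k_2/k_d)(1 − D₀(k_2−k_d)/(k_d L₀))] / (k_2−k_d).
Here k_2−k_d = 1.520 d⁻¹ and 1 − D₀(k_2−k_d)/(k_d L₀) = 1 − 2.83×1.520/(0.350×54.6) = 0.7749, so
t_c = ln(5.343 × 0.7749) / 1.520 = 1.421 / 1.520 = 0.9347 d.
D_c = (k_d/k_2) L₀ e^(−k_d t_c) = (0.350/1.87) × 54.6 × e^(−0.350×0.9347) = 0.1872 × 54.6 × 0.7210 = 7.368 mg/L.
Minimum DO = C_s − D_c = 10.1 − 7.368 = 2.732 mg/L.
x_c = v t_c = 0.800 m/s × 0.9347 d × 86400 s/d = 64610 m ≈ 64.6 km.

t_c ≈ 0.935 d; D_c ≈ 7.37 mg/L; min DO ≈ 2.73 mg/L; x_c ≈ 64.6 km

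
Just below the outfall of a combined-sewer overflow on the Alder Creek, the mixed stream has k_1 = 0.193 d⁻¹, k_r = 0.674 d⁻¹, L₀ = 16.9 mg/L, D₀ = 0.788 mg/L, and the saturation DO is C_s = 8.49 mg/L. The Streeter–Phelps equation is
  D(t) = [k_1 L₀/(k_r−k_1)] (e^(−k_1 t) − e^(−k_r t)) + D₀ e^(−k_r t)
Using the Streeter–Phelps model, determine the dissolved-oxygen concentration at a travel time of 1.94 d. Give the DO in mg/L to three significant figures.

DO ≈ 5.45 mg/L

k_1 L₀/(k_r−k_1) = 0.193×16.9/(0.674−0.193) = 3.262/0.4810 = 6.781 mg/L.
e^(−k_1 t) = e^(−0.193×1.940) = 0.6877; e^(−k_r t) = e^(−0.674×1.940) = 0.2705.
D = 6.781 × (0.6877 − 0.2705) + 0.788 × 0.2705 = 2.829 + 0.2131 = 3.042 mg/L.
DO = C_s − D = 8.49 − 3.042 = 5.448 mg/L.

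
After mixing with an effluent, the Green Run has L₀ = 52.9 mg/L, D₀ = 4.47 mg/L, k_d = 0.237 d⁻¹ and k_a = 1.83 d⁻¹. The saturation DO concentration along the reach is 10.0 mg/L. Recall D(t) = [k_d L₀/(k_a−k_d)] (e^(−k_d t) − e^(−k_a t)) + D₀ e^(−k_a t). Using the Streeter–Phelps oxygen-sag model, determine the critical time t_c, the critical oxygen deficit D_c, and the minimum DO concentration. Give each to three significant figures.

t_c ≈ 0.756 d; D_c ≈ 5.73 mg/L; min DO ≈ 4.27 mg/L

At the critical point dD/dt = 0, so k_d L₀ e^(−k_d t) = k_a D. Substituting D(t) from the Streeter–Phelps equation and solving for t gives
t_c = ln[(k_a/k_d)(1 − D₀(k_a−k_d)/(k_d L₀))] / (k_a−k_d).
Here k_a−k_d = 1.593 d⁻¹ and 1 − D₀(k_a−k_d)/(k_d L₀) = 1 − 4.47×1.593/(0.237×52.9) = 0.4320, so
t_c = ln(7.722 × 0.4320) / 1.593 = 1.205 / 1.593 = 0.7563 d.
D_c = (k_d/k_a) L₀ e^(−k_d t_c) = (0.237/1.83) × 52.9 × e^(−0.237×0.7563) = 0.1295 × 52.9 × 0.8359 = 5.727 mg/L.
Minimum DO = C_s − D_c = 10.0 − 5.727 = 4.273 mg/L.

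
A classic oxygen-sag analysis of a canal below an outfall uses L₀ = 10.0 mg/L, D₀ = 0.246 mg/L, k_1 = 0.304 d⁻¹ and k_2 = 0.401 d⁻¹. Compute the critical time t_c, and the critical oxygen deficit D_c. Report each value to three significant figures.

t_c ≈ 2.77 d; D_c ≈ 3.26 mg/L

With k_2/k_1 = 1.319 and 1 − D₀(k_2−k_1)/(k_1 L₀) = 0.9922,
t_c = ln(1.319 × 0.9922) / (0.401 − 0.304) = ln(1.309) / 0.09700 = 0.2691/0.09700 = 2.774 d.
L(t_c) = L₀ e^(−k_1 t_c) = 10.0 × 0.4303 = 4.303 mg/L, and at the critical point k_2 D_c = k_1 L, so D_c = (0.304/0.401) × 4.303 = 3.262 mg/L.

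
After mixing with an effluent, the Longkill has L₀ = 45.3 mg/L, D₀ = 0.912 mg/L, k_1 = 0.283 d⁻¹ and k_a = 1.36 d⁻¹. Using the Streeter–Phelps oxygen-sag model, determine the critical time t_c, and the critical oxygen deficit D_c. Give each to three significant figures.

With k_a/k_1 = 4.806 and 1 − D₀(k_a−k_1)/(k_1 L₀) = 0.9234,
t_c = ln(4.806 × 0.9234) / (1.36 − 0.283) = ln(4.437) / 1.077 = 1.490/1.077 = 1.384 d.
L(t_c) = L₀ e^(−k_1 t_c) = 45.3 × 0.6760 = 30.62 mg/L, and at the critical point k_a D_c = k_1 L, so D_c = (0.283/1.36) × 30.62 = 6.372 mg/L.

t_c ≈ 1.38 d; D_c ≈ 6.37 mg/L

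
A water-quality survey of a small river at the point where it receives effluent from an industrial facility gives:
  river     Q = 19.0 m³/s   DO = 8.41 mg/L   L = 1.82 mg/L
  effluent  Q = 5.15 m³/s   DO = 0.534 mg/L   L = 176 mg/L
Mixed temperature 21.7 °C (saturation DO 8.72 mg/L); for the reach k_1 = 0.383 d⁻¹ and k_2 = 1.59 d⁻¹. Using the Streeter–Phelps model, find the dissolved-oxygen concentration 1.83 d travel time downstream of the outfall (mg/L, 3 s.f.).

Mixed DO = (19.0×8.41 + 5.15×0.534)/(19.0+5.15) = 162.5/24.15 = 6.730 mg/L.
Mixed L₀ = (19.0×1.82 + 5.15×176)/(24.15) = 941.0/24.15 = 38.96 mg/L.
Initial deficit D₀ = C_s − DO₀ = 8.72 − 6.730 = 1.990 mg/L.
D(1.83) = [0.383×38.96/(1.59−0.383)](e^(−0.383×1.83) − e^(−1.59×1.83)) + 1.990 e^(−1.59×1.83)
= 12.36 × (0.4961 − 0.05449) + 1.990 × 0.05449 = 5.569 mg/L.
DO = 8.72 − 5.569 = 3.151 mg/L.

DO ≈ 3.15 mg/L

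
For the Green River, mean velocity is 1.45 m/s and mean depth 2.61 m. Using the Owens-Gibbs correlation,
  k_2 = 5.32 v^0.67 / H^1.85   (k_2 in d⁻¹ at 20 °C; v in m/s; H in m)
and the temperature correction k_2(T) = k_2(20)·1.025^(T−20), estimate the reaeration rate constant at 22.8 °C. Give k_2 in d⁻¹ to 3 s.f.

k_2(20) = 5.32 × 1.45^0.67 / 2.61^1.85 = 5.32 × 1.283 / 5.899 = 1.157 d⁻¹.
k_2(22.8) = 1.157 × 1.025^(22.8−20) = 1.157 × 1.072 = 1.240 d⁻¹.

k_2 ≈ 1.24 d⁻¹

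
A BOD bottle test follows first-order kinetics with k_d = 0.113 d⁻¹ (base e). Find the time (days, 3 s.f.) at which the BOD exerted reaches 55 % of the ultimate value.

y/L₀ = 1 − e^(−k_d t) = 0.55 ⇒ e^(−k_d t) = 0.450
t = −ln(0.450) / 0.113 = 0.7985 / 0.113 = 7.066 d.

t ≈ 7.07 d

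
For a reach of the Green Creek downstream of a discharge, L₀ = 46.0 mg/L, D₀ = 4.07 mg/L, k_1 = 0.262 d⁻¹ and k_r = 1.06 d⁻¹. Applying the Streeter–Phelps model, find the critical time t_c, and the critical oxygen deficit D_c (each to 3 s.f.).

With k_r/k_1 = 4.046 and 1 − D₀(k_r−k_1)/(k_1 L₀) = 0.7305,
t_c = ln(4.046 × 0.7305) / (1.06 − 0.262) = ln(2.956) / 0.7980 = 1.084/0.7980 = 1.358 d.
D_c = (k_1/k_r) L₀ e^(−k_1 t_c) = (0.262/1.06) × 46.0 × e^(−0.262×1.358) = 0.2472 × 46.0 × 0.7006 = 7.966 mg/L.

t_c ≈ 1.36 d; D_c ≈ 7.97 mg/L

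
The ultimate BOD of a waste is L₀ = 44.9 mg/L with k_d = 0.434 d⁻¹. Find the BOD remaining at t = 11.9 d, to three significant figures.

L ≈ 0.257 mg/L

L_t = L₀ e^(−k_d t) = 44.9 × e^(−0.434×11.9) = 44.9 × 0.005715 = 0.2566 mg/L.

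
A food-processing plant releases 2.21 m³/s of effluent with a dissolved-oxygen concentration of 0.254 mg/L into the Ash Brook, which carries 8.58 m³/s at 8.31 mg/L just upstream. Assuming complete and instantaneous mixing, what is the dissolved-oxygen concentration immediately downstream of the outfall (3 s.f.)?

6.66 mg/L

Flow-weighted mixing: C = (Q_r C_r + Q_w C_w)/(Q_r + Q_w)
= (8.58×8.31 + 2.21×0.254)/(8.58 + 2.21) = 71.86/10.79 = 6.660 mg/L.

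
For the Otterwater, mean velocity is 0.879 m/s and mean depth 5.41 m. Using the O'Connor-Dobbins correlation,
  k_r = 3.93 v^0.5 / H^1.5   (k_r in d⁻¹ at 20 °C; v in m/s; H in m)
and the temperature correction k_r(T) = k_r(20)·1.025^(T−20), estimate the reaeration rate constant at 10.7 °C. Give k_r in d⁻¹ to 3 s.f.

k_r ≈ 0.233 d⁻¹

k_r(20) = 3.93 × 0.879^0.5 / 5.41^1.5 = 3.93 × 0.9375 / 12.58 = 0.2928 d⁻¹.
k_r(10.7) = 0.2928 × 1.025^(10.7−20) = 0.2928 × 0.7948 = 0.2327 d⁻¹.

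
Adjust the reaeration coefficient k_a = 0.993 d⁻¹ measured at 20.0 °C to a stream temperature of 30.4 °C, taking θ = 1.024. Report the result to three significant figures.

k_a(T₂) = k_a(T₁) · θ^(T₂−T₁) = 0.993 × 1.024^(30.4−20.0)
= 0.993 × 1.024^10.4 = 0.993 × 1.280 = 1.271 d⁻¹.

k_a ≈ 1.27 d⁻¹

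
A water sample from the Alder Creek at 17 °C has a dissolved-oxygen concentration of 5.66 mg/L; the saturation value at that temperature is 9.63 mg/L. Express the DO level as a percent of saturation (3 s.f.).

% saturation = C/C_s × 100 = 5.66/9.63 × 100 = 58.8 %.

58.8 % saturation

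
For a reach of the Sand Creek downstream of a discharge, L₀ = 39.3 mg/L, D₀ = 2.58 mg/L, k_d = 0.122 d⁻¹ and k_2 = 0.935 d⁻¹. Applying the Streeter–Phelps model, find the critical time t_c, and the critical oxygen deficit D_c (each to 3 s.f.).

At the critical point dD/dt = 0, so k_d L₀ e^(−k_d t) = k_2 D. Substituting D(t) from the Streeter–Phelps equation and solving for t gives
t_c = ln[(k_2/k_d)(1 − D₀(k_2−k_d)/(k_d L₀))] / (k_2−k_d).
Here k_2−k_d = 0.8130 d⁻¹ and 1 − D₀(k_2−k_d)/(k_d L₀) = 1 − 2.58×0.8130/(0.122×39.3) = 0.5625, so
t_c = ln(7.664 × 0.5625) / 0.8130 = 1.461 / 0.8130 = 1.797 d.
D_c = (k_d/k_2) L₀ e^(−k_d t_c) = (0.122/0.935) × 39.3 × e^(−0.122×1.797) = 0.1305 × 39.3 × 0.8031 = 4.118 mg/L.

t_c ≈ 1.80 d; D_c ≈ 4.12 mg/L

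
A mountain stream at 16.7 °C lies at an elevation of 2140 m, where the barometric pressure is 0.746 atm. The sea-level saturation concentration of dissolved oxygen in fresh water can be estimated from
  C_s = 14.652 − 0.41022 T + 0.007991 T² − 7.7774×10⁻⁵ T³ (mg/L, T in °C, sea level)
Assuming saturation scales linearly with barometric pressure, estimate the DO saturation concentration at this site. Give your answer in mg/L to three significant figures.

C_s ≈ 7.21 mg/L

At sea level: C_s = 14.652 − 0.41022×16.7 + 0.007991×16.7² − 7.7774×10⁻⁵×16.7³ = 9.668 mg/L.
Pressure correction: C_s' = 9.668 × 0.746 = 7.212 mg/L.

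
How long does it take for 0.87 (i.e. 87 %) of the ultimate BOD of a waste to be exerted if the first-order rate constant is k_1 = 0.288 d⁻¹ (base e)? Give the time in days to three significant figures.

t ≈ 7.08 d

y/L₀ = 1 − e^(−k_1 t) = 0.87 ⇒ e^(−k_1 t) = 0.130
t = −ln(0.130) / 0.288 = 2.040 / 0.288 = 7.084 d.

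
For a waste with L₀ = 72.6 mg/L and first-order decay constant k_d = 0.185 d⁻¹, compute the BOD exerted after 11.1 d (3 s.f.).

y ≈ 63.3 mg/L

y_t = L₀(1 − e^(−k_d t)) = 72.6 × (1 − e^(−0.185×11.1))
= 72.6 × (1 − 0.1283) = 72.6 × 0.8717 = 63.29 mg/L.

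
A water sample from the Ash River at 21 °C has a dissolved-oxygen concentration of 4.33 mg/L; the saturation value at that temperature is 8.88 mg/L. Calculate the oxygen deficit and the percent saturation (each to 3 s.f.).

D ≈ 4.55 mg/L; 48.8 % saturation

D = C_s − C = 8.88 − 4.33 = 4.55 mg/L.
% saturation = 4.33/8.88 × 100 = 48.8 %.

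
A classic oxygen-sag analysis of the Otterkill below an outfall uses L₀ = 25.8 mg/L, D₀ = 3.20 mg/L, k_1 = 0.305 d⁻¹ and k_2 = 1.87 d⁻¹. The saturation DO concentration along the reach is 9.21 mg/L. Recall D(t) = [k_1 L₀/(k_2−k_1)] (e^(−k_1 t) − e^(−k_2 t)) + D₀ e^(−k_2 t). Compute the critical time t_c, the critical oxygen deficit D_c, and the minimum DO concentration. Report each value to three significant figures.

t_c ≈ 0.512 d; D_c ≈ 3.60 mg/L; min DO ≈ 5.61 mg/L

t_c = [1/(k_2−k_1)] ln[(k_2/k_1)(1 − D₀(k_2−k_1)/(k_1 L₀))]
= [1/(1.87−0.305)] ln[(1.87/0.305)(1 − 3.20×1.565/(0.305×25.8))]
= (1/1.565) ln[6.131 × 0.3636] = 0.6390 × ln(2.229) = 0.6390 × 0.8016 = 0.5122 d.
L(t_c) = L₀ e^(−k_1 t_c) = 25.8 × 0.8554 = 22.07 mg/L, and at the critical point k_2 D_c = k_1 L, so D_c = (0.305/1.87) × 22.07 = 3.599 mg/L.
Minimum DO = C_s − D_c = 9.21 − 3.599 = 5.611 mg/L.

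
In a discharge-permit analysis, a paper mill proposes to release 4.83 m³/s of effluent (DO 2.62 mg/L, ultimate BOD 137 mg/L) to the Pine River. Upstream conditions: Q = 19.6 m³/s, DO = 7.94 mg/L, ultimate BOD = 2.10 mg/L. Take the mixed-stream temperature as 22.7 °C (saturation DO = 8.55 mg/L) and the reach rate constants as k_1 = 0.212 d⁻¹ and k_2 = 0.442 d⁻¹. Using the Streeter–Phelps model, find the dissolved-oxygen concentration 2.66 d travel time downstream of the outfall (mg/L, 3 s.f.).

Mixed DO = (19.6×7.94 + 4.83×2.62)/(19.6+4.83) = 168.3/24.43 = 6.888 mg/L.
Mixed L₀ = (19.6×2.10 + 4.83×137)/(24.43) = 702.9/24.43 = 28.77 mg/L.
Initial deficit D₀ = C_s − DO₀ = 8.55 − 6.888 = 1.662 mg/L.
D(2.66) = [0.212×28.77/(0.442−0.212)](e^(−0.212×2.66) − e^(−0.442×2.66)) + 1.662 e^(−0.442×2.66)
= 26.52 × (0.5690 − 0.3086) + 1.662 × 0.3086 = 7.418 mg/L.
DO = 8.55 − 7.418 = 1.132 mg/L.

DO ≈ 1.13 mg/L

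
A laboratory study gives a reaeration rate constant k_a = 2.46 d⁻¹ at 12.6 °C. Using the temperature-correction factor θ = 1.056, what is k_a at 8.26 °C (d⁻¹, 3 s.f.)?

k_a ≈ 1.94 d⁻¹

k_a(T₂) = k_a(T₁) · θ^(T₂−T₁) = 2.46 × 1.056^(8.26−12.6)
= 2.46 × 1.056^-4.34 = 2.46 × 0.7894 = 1.942 d⁻¹.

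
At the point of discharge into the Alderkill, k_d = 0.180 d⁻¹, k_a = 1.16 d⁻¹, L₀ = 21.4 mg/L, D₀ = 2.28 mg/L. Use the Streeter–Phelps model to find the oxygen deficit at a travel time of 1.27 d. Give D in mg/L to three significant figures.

k_d L₀/(k_a−k_d) = 0.180×21.4/(1.16−0.180) = 3.852/0.9800 = 3.931 mg/L.
e^(−k_d t) = e^(−0.180×1.270) = 0.7956; e^(−k_a t) = e^(−1.16×1.270) = 0.2292.
D = 3.931 × (0.7956 − 0.2292) + 2.28 × 0.2292 = 2.227 + 0.5226 = 2.749 mg/L.

D ≈ 2.75 mg/L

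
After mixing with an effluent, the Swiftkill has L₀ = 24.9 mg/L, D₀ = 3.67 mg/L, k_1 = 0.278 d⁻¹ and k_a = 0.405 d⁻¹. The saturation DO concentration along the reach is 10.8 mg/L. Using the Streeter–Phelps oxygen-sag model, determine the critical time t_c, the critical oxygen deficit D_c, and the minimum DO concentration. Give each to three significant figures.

At the critical point dD/dt = 0, so k_1 L₀ e^(−k_1 t) = k_a D. Substituting D(t) from the Streeter–Phelps equation and solving for t gives
t_c = ln[(k_a/k_1)(1 − D₀(k_a−k_1)/(k_1 L₀))] / (k_a−k_1).
Here k_a−k_1 = 0.1270 d⁻¹ and 1 − D₀(k_a−k_1)/(k_1 L₀) = 1 − 3.67×0.1270/(0.278×24.9) = 0.9327, so
t_c = ln(1.457 × 0.9327) / 0.1270 = 0.3066 / 0.1270 = 2.414 d.
L(t_c) = L₀ e^(−k_1 t_c) = 24.9 × 0.5112 = 12.73 mg/L, and at the critical point k_a D_c = k_1 L, so D_c = (0.278/0.405) × 12.73 = 8.737 mg/L.
Minimum DO = C_s − D_c = 10.8 − 8.737 = 2.063 mg/L.

t_c ≈ 2.41 d; D_c ≈ 8.74 mg/L; min DO ≈ 2.06 mg/L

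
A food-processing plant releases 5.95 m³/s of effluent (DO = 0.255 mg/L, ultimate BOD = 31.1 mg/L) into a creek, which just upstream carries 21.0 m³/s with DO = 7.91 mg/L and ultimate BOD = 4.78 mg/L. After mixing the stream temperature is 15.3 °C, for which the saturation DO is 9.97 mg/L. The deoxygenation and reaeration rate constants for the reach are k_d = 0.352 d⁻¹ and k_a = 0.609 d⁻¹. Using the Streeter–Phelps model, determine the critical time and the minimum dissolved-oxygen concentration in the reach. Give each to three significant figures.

Mixed DO = (21.0×7.91 + 5.95×0.255)/(21.0+5.95) = 167.6/26.95 = 6.220 mg/L.
Mixed L₀ = (21.0×4.78 + 5.95×31.1)/(26.95) = 285.4/26.95 = 10.59 mg/L.
Initial deficit D₀ = C_s − DO₀ = 9.97 − 6.220 = 3.750 mg/L.
t_c = (1/0.2570) ln[(0.609/0.352)(1 − 3.750×0.2570/(0.352×10.59))] = 3.891 × ln(1.283) = 0.9692 d.
D_c = (0.352/0.609) × 10.59 × e^(−0.352×0.9692) = 0.5780 × 10.59 × 0.7110 = 4.352 mg/L.
Minimum DO = 9.97 − 4.352 = 5.618 mg/L.

t_c ≈ 0.969 d; minimum DO ≈ 5.62 mg/L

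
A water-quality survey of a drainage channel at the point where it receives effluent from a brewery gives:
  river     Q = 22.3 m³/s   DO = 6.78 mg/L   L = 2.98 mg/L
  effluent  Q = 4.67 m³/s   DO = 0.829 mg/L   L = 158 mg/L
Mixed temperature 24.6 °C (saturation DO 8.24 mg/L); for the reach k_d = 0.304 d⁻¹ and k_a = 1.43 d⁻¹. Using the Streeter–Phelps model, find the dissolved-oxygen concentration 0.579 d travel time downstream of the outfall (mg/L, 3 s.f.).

Mixed DO = (22.3×6.78 + 4.67×0.829)/(22.3+4.67) = 155.1/26.97 = 5.750 mg/L.
Mixed L₀ = (22.3×2.98 + 4.67×158)/(26.97) = 804.3/26.97 = 29.82 mg/L.
Initial deficit D₀ = C_s − DO₀ = 8.24 − 5.750 = 2.490 mg/L.
D(0.579) = [0.304×29.82/(1.43−0.304)](e^(−0.304×0.579) − e^(−1.43×0.579)) + 2.490 e^(−1.43×0.579)
= 8.052 × (0.8386 − 0.4369) + 2.490 × 0.4369 = 4.322 mg/L.
DO = 8.24 − 4.322 = 3.918 mg/L.

DO ≈ 3.92 mg/L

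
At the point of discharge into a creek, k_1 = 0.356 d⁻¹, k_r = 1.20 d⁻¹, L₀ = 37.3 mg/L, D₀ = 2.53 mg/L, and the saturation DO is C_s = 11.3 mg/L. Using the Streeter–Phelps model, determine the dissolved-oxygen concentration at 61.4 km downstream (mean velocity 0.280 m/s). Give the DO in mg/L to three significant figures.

DO ≈ 5.55 mg/L

Travel time t = x/v = 61.4 km / (0.280 m/s) = 61400 m / 0.280 m/s = 219300 s = 2.538 d.
k_1 L₀/(k_r−k_1) = 0.356×37.3/(1.20−0.356) = 13.28/0.8440 = 15.73 mg/L.
e^(−k_1 t) = e^(−0.356×2.538) = 0.4051; e^(−k_r t) = e^(−1.20×2.538) = 0.04757.
D = 15.73 × (0.4051 − 0.04757) + 2.53 × 0.04757 = 5.626 + 0.1203 = 5.746 mg/L.
DO = C_s − D = 11.3 − 5.746 = 5.554 mg/L.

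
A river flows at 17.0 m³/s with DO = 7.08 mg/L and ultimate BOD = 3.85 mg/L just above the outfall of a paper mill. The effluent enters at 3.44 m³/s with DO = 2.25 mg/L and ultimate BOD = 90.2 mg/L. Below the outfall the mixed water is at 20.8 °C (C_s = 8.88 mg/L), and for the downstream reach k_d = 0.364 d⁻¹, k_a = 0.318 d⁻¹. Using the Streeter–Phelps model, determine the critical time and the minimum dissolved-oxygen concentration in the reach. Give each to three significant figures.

t_c ≈ 2.55 d; minimum DO ≈ 0.563 mg/L

Mixed DO = (17.0×7.08 + 3.44×2.25)/(17.0+3.44) = 128.1/20.44 = 6.267 mg/L.
Mixed L₀ = (17.0×3.85 + 3.44×90.2)/(20.44) = 375.7/20.44 = 18.38 mg/L.
Initial deficit D₀ = C_s − DO₀ = 8.88 − 6.267 = 2.613 mg/L.
t_c = (1/-0.04600) ln[(0.318/0.364)(1 − 2.613×-0.04600/(0.364×18.38))] = -21.74 × ln(0.8893) = 2.550 d.
D_c = (0.364/0.318) × 18.38 × e^(−0.364×2.550) = 1.145 × 18.38 × 0.3953 = 8.317 mg/L.
Minimum DO = 8.88 − 8.317 = 0.5630 mg/L.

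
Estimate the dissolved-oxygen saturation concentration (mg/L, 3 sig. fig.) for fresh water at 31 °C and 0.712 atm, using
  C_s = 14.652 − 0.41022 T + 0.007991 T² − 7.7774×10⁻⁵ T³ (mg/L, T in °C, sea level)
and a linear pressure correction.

At sea level: C_s = 14.652 − 0.41022×31 + 0.007991×31² − 7.7774×10⁻⁵×31³ = 7.298 mg/L.
Pressure correction: C_s' = 7.298 × 0.712 = 5.196 mg/L.

C_s ≈ 5.20 mg/L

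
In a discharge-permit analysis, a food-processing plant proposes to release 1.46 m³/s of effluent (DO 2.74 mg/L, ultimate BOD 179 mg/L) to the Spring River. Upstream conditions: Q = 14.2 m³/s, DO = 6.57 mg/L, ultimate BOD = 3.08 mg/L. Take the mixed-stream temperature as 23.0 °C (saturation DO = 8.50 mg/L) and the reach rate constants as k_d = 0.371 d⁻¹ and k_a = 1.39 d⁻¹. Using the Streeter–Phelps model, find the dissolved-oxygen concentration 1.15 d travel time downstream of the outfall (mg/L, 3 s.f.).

Mixed DO = (14.2×6.57 + 1.46×2.74)/(14.2+1.46) = 97.29/15.66 = 6.213 mg/L.
Mixed L₀ = (14.2×3.08 + 1.46×179)/(15.66) = 305.1/15.66 = 19.48 mg/L.
Initial deficit D₀ = C_s − DO₀ = 8.50 − 6.213 = 2.287 mg/L.
D(1.15) = [0.371×19.48/(1.39−0.371)](e^(−0.371×1.15) − e^(−1.39×1.15)) + 2.287 e^(−1.39×1.15)
= 7.093 × (0.6527 − 0.2022) + 2.287 × 0.2022 = 3.658 mg/L.
DO = 8.50 − 3.658 = 4.842 mg/L.

DO ≈ 4.84 mg/L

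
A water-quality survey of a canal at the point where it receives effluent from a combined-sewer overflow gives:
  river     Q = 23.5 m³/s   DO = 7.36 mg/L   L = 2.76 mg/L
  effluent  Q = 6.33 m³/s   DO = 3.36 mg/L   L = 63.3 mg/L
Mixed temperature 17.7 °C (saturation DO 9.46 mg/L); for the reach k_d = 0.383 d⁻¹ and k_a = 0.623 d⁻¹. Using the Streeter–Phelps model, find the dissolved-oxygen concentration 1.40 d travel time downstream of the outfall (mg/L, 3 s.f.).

Mixed DO = (23.5×7.36 + 6.33×3.36)/(23.5+6.33) = 194.2/29.83 = 6.511 mg/L.
Mixed L₀ = (23.5×2.76 + 6.33×63.3)/(29.83) = 465.5/29.83 = 15.61 mg/L.
Initial deficit D₀ = C_s − DO₀ = 9.46 − 6.511 = 2.949 mg/L.
D(1.40) = [0.383×15.61/(0.623−0.383)](e^(−0.383×1.40) − e^(−0.623×1.40)) + 2.949 e^(−0.623×1.40)
= 24.91 × (0.5850 − 0.4180) + 2.949 × 0.4180 = 5.390 mg/L.
DO = 9.46 − 5.390 = 4.070 mg/L.

DO ≈ 4.07 mg/L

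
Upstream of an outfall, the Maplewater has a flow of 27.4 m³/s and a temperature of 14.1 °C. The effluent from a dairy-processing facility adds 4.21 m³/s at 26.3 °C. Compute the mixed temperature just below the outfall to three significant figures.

Flow-weighted mixing: C = (Q_r C_r + Q_w C_w)/(Q_r + Q_w)
= (27.4×14.1 + 4.21×26.3)/(27.4 + 4.21) = 497.1/31.61 = 15.72 °C.

15.7 °C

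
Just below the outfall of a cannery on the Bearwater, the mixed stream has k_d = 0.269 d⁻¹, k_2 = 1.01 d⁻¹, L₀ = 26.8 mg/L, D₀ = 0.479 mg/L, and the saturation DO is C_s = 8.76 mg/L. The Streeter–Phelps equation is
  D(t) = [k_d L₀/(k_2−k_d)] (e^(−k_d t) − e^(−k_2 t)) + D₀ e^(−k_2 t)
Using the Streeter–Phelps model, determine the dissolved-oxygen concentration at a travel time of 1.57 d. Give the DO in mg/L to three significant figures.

k_d L₀/(k_2−k_d) = 0.269×26.8/(1.01−0.269) = 7.209/0.7410 = 9.729 mg/L.
e^(−k_d t) = e^(−0.269×1.570) = 0.6555; e^(−k_2 t) = e^(−1.01×1.570) = 0.2048.
D = 9.729 × (0.6555 − 0.2048) + 0.479 × 0.2048 = 4.385 + 0.09810 = 4.483 mg/L.
DO = C_s − D = 8.76 − 4.483 = 4.277 mg/L.

DO ≈ 4.28 mg/L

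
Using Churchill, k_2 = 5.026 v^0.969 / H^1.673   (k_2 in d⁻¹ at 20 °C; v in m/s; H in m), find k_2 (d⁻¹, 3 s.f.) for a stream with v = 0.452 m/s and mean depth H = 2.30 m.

k_2 ≈ 0.578 d⁻¹

k_2 = 5.026 × 0.452^0.969 / 2.30^1.673 = 5.026 × 0.4633 / 4.029 = 0.5779 d⁻¹.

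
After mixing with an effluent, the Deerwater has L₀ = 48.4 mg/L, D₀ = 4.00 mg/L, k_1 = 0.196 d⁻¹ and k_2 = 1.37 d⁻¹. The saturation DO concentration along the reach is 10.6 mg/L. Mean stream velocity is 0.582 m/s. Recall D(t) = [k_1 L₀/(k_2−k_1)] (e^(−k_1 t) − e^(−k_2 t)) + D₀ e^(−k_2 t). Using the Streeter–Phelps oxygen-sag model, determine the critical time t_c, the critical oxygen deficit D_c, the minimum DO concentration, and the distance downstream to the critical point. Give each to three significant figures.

With k_2/k_1 = 6.990 and 1 − D₀(k_2−k_1)/(k_1 L₀) = 0.5050,
t_c = ln(6.990 × 0.5050) / (1.37 − 0.196) = ln(3.530) / 1.174 = 1.261/1.174 = 1.074 d.
D_c = (k_1/k_2) L₀ e^(−k_1 t_c) = (0.196/1.37) × 48.4 × e^(−0.196×1.074) = 0.1431 × 48.4 × 0.8101 = 5.610 mg/L.
Minimum DO = C_s − D_c = 10.6 − 5.610 = 4.990 mg/L.
x_c = v t_c = 0.582 m/s × 1.074 d × 86400 s/d = 54020 m ≈ 54.0 km.

t_c ≈ 1.07 d; D_c ≈ 5.61 mg/L; min DO ≈ 4.99 mg/L; x_c ≈ 54.0 km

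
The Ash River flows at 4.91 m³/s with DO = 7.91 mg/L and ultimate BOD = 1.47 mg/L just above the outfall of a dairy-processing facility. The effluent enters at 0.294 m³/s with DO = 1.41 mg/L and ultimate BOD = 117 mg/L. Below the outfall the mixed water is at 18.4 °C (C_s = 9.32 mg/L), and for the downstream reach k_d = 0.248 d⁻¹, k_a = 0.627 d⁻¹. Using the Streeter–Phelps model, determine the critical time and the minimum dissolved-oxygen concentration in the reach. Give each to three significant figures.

Mixed DO = (4.91×7.91 + 0.294×1.41)/(4.91+0.294) = 39.25/5.204 = 7.543 mg/L.
Mixed L₀ = (4.91×1.47 + 0.294×117)/(5.204) = 41.62/5.204 = 7.997 mg/L.
Initial deficit D₀ = C_s − DO₀ = 9.32 − 7.543 = 1.777 mg/L.
t_c = (1/0.3790) ln[(0.627/0.248)(1 − 1.777×0.3790/(0.248×7.997))] = 2.639 × ln(1.670) = 1.352 d.
D_c = (0.248/0.627) × 7.997 × e^(−0.248×1.352) = 0.3955 × 7.997 × 0.7151 = 2.262 mg/L.
Minimum DO = 9.32 − 2.262 = 7.058 mg/L.

t_c ≈ 1.35 d; minimum DO ≈ 7.06 mg/L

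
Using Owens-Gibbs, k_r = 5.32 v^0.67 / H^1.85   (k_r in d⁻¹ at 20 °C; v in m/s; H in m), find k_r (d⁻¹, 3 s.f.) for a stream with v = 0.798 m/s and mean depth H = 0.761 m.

k_r ≈ 7.58 d⁻¹

k_r = 5.32 × 0.798^0.67 / 0.761^1.85 = 5.32 × 0.8597 / 0.6033 = 7.580 d⁻¹.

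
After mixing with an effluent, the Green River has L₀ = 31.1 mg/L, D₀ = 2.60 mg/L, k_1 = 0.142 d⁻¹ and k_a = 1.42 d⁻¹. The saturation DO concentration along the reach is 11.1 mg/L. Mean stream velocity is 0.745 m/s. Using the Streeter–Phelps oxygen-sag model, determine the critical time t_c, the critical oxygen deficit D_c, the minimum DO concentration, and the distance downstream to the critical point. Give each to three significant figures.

t_c ≈ 0.709 d; D_c ≈ 2.81 mg/L; min DO ≈ 8.29 mg/L; x_c ≈ 45.7 km

With k_a/k_1 = 10.00 and 1 − D₀(k_a−k_1)/(k_1 L₀) = 0.2476,
t_c = ln(10.00 × 0.2476) / (1.42 − 0.142) = ln(2.476) / 1.278 = 0.9066/1.278 = 0.7094 d.
D_c = (k_1/k_a) L₀ e^(−k_1 t_c) = (0.142/1.42) × 31.1 × e^(−0.142×0.7094) = 0.1000 × 31.1 × 0.9042 = 2.812 mg/L.
Minimum DO = C_s − D_c = 11.1 − 2.812 = 8.288 mg/L.
x_c = v t_c = 0.745 m/s × 0.7094 d × 86400 s/d = 45660 m ≈ 45.7 km.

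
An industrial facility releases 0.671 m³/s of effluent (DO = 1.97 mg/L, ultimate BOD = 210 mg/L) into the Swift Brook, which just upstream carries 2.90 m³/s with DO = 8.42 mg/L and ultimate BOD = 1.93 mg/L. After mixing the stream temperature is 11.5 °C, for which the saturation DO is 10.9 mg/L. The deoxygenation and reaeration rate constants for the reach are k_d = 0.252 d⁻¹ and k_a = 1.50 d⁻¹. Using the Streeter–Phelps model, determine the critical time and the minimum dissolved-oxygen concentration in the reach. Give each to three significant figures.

Mixed DO = (2.90×8.42 + 0.671×1.97)/(2.90+0.671) = 25.74/3.571 = 7.208 mg/L.
Mixed L₀ = (2.90×1.93 + 0.671×210)/(3.571) = 146.5/3.571 = 41.03 mg/L.
Initial deficit D₀ = C_s − DO₀ = 10.9 − 7.208 = 3.692 mg/L.
t_c = (1/1.248) ln[(1.50/0.252)(1 − 3.692×1.248/(0.252×41.03))] = 0.8013 × ln(3.300) = 0.9566 d.
D_c = (0.252/1.50) × 41.03 × e^(−0.252×0.9566) = 0.1680 × 41.03 × 0.7858 = 5.416 mg/L.
Minimum DO = 10.9 − 5.416 = 5.484 mg/L.

t_c ≈ 0.957 d; minimum DO ≈ 5.48 mg/L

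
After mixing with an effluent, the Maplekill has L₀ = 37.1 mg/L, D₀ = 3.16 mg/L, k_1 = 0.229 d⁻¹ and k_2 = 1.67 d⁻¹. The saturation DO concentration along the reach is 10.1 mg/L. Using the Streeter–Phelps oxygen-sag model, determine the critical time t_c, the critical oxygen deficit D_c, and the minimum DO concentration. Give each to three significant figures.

With k_2/k_1 = 7.293 and 1 − D₀(k_2−k_1)/(k_1 L₀) = 0.4640,
t_c = ln(7.293 × 0.4640) / (1.67 − 0.229) = ln(3.384) / 1.441 = 1.219/1.441 = 0.8460 d.
L(t_c) = L₀ e^(−k_1 t_c) = 37.1 × 0.8239 = 30.57 mg/L, and at the critical point k_2 D_c = k_1 L, so D_c = (0.229/1.67) × 30.57 = 4.191 mg/L.
Minimum DO = C_s − D_c = 10.1 − 4.191 = 5.909 mg/L.

t_c ≈ 0.846 d; D_c ≈ 4.19 mg/L; min DO ≈ 5.91 mg/L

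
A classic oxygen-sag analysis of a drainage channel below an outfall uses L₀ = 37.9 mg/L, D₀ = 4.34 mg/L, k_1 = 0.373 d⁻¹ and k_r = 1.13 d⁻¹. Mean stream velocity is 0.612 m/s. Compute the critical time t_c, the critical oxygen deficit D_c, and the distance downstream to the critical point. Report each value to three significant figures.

t_c = [1/(k_r−k_1)] ln[(k_r/k_1)(1 − D₀(k_r−k_1)/(k_1 L₀))]
= [1/(1.13−0.373)] ln[(1.13/0.373)(1 − 4.34×0.7570/(0.373×37.9))]
= (1/0.7570) ln[3.029 × 0.7676] = 1.321 × ln(2.325) = 1.321 × 0.8439 = 1.115 d.
L(t_c) = L₀ e^(−k_1 t_c) = 37.9 × 0.6598 = 25.01 mg/L, and at the critical point k_r D_c = k_1 L, so D_c = (0.373/1.13) × 25.01 = 8.254 mg/L.
x_c = v t_c = 0.612 m/s × 1.115 d × 86400 s/d = 58950 m ≈ 58.9 km.

t_c ≈ 1.11 d; D_c ≈ 8.25 mg/L; x_c ≈ 58.9 km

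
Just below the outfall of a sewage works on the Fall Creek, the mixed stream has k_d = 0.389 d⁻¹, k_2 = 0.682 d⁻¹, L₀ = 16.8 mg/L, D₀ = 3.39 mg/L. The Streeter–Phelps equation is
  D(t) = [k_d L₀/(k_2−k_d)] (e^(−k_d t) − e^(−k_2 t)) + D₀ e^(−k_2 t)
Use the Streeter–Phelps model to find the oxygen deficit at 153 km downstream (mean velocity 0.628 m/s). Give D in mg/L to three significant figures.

D ≈ 4.68 mg/L

Travel time t = x/v = 153 km / (0.628 m/s) = 153000 m / 0.628 m/s = 243600 s = 2.820 d.
k_d L₀/(k_2−k_d) = 0.389×16.8/(0.682−0.389) = 6.535/0.2930 = 22.30 mg/L.
e^(−k_d t) = e^(−0.389×2.820) = 0.3339; e^(−k_2 t) = e^(−0.682×2.820) = 0.1462.
D = 22.30 × (0.3339 − 0.1462) + 3.39 × 0.1462 = 4.188 + 0.4955 = 4.683 mg/L.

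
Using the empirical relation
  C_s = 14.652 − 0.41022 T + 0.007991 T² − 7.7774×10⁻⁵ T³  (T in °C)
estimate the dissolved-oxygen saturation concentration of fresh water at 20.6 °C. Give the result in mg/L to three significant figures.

C_s ≈ 8.91 mg/L

C_s = 14.652 − 0.41022×20.6 + 0.007991×20.6² − 7.7774×10⁻⁵×20.6³ = 8.913 mg/L.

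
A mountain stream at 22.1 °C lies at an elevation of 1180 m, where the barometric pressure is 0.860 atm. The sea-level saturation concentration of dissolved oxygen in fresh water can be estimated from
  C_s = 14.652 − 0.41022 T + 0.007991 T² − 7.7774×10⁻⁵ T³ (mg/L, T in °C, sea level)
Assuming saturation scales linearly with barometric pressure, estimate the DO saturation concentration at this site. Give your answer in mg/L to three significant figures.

At sea level: C_s = 14.652 − 0.41022×22.1 + 0.007991×22.1² − 7.7774×10⁻⁵×22.1³ = 8.650 mg/L.
Pressure correction: C_s' = 8.650 × 0.860 = 7.439 mg/L.

C_s ≈ 7.44 mg/L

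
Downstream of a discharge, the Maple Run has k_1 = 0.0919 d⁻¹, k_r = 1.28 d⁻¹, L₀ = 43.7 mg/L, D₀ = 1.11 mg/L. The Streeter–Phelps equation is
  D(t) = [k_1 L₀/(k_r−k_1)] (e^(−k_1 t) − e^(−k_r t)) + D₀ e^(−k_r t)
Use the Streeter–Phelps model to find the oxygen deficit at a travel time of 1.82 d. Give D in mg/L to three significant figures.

k_1 L₀/(k_r−k_1) = 0.0919×43.7/(1.28−0.0919) = 4.016/1.188 = 3.380 mg/L.
e^(−k_1 t) = e^(−0.0919×1.820) = 0.8460; e^(−k_r t) = e^(−1.28×1.820) = 0.09733.
D = 3.380 × (0.8460 − 0.09733) + 1.11 × 0.09733 = 2.531 + 0.1080 = 2.639 mg/L.

D ≈ 2.64 mg/L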